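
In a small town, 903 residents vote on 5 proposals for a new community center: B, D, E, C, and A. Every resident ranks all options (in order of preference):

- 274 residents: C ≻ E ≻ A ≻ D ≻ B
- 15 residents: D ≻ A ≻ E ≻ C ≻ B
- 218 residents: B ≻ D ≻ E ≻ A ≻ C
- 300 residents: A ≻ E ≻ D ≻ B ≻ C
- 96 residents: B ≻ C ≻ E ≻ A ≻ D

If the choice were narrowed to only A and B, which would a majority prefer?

A

Voters preferring A to B: 589; preferring B to A: 314.
A wins the head-to-head.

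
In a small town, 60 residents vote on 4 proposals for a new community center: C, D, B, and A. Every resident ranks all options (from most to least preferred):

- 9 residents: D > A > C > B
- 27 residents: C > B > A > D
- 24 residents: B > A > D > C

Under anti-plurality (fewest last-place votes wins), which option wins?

Last-place votes: C 24, D 27, B 9, A 0.
A is ranked last by the fewest voters, so A wins.

A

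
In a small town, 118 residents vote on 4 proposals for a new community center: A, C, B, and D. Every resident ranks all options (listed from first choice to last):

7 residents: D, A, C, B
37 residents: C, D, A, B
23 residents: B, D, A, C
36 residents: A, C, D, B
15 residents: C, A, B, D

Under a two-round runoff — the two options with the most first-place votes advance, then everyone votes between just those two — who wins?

A

Round 1 first-place votes: A 36, C 52, B 23, D 7.
C and A advance.
Runoff: C is preferred to A by 52 voters; A by 66.
A wins the runoff.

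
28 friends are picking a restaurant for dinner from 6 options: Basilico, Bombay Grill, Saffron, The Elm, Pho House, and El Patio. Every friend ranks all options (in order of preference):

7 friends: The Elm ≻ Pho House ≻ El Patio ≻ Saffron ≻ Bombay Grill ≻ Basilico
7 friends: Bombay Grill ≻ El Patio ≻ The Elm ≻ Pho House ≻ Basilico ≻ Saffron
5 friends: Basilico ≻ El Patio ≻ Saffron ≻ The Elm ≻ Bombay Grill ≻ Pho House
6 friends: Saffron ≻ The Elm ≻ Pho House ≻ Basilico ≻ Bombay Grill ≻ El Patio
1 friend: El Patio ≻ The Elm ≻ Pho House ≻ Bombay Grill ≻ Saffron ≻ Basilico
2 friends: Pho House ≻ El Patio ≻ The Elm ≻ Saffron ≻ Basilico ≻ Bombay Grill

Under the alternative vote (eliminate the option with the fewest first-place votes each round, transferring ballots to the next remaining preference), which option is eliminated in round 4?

Round 1: Basilico 5, Bombay Grill 7, Saffron 6, The Elm 7, Pho House 2, El Patio 1. Eliminate El Patio.
Round 2: Basilico 5, Bombay Grill 7, Saffron 6, The Elm 8, Pho House 2. Eliminate Pho House.
Round 3: Basilico 5, Bombay Grill 7, Saffron 6, The Elm 10. Eliminate Basilico.
Round 4: Bombay Grill 7, Saffron 11, The Elm 10. Eliminate Bombay Grill.

Bombay Grill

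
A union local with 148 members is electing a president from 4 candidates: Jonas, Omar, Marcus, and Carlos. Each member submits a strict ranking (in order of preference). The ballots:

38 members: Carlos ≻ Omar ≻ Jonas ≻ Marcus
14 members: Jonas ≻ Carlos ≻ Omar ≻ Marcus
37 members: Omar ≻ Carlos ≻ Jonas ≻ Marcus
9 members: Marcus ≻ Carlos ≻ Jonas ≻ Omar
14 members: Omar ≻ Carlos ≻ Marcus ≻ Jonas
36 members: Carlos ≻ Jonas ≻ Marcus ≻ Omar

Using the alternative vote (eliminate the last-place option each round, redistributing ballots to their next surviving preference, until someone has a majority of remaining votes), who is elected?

Round 1: Jonas 14, Omar 51, Marcus 9, Carlos 74. Eliminate Marcus.
Round 2: Jonas 14, Omar 51, Carlos 83. Carlos has a majority.

Carlos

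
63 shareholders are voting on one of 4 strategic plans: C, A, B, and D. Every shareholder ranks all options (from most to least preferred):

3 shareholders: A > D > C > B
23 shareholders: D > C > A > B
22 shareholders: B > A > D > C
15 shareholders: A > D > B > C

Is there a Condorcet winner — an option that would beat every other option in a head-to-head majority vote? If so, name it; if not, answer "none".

A

A vs C: 40–23 for A.
A vs B: 41–22 for A.
A vs D: 40–23 for A.
A beats every other option head-to-head.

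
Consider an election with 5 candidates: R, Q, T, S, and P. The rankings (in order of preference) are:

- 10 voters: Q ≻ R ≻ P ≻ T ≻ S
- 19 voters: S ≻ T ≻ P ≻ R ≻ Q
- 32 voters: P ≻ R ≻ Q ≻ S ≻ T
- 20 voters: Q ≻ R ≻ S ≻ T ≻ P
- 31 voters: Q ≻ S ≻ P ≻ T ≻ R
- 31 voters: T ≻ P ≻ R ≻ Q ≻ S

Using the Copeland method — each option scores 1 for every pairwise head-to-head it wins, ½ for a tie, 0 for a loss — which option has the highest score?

R: beats Q and S; loses to T and P → score 2.
Q: beats T and S; loses to R and P → score 2.
T: beats R; loses to Q, S, and P → score 1.
S: beats T; loses to R, Q, and P → score 1.
P: beats R, Q, T, and S → score 4.
P has the best pairwise record.

P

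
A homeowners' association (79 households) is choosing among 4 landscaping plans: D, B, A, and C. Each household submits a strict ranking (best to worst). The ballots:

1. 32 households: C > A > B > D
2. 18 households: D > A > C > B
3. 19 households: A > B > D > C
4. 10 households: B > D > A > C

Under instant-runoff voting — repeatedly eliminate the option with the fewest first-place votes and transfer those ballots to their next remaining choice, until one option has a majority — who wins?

Round 1: D 18, B 10, A 19, C 32. Eliminate B.
Round 2: D 28, A 19, C 32. Eliminate A.
Round 3: D 47, C 32. D has a majority.

D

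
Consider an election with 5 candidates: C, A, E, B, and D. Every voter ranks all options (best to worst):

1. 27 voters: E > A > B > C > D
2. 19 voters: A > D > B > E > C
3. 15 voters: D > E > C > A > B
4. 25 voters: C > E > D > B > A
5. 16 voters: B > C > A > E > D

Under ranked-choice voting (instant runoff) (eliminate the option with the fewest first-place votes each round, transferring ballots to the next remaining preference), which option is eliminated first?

Round 1: C 25, A 19, E 27, B 16, D 15. Eliminate D.

D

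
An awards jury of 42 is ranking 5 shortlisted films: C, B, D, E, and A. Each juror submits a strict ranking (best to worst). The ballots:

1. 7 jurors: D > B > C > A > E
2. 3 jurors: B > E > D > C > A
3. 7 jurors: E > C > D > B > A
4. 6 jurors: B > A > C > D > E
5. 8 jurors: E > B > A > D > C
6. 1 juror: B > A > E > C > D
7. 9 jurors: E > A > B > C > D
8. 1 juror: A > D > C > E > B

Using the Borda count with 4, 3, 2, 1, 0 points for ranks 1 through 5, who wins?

B

C: 7·2 + 3·1 + 7·3 + 6·2 + 8·0 + 1·1 + 9·1 + 1·2 = 62
B: 7·3 + 3·4 + 7·1 + 6·4 + 8·3 + 1·4 + 9·2 + 1·0 = 110
D: 7·4 + 3·2 + 7·2 + 6·1 + 8·1 + 1·0 + 9·0 + 1·3 = 65
E: 7·0 + 3·3 + 7·4 + 6·0 + 8·4 + 1·2 + 9·4 + 1·1 = 108
A: 7·1 + 3·0 + 7·0 + 6·3 + 8·2 + 1·3 + 9·3 + 1·4 = 75
B has the highest Borda score (110).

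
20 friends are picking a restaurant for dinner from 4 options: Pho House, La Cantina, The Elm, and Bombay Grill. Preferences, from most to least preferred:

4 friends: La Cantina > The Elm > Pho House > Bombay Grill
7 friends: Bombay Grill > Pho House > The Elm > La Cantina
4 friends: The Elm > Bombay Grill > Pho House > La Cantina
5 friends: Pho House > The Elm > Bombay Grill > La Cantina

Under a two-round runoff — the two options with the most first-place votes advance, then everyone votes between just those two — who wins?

Round 1 first-place votes: Pho House 5, La Cantina 4, The Elm 4, Bombay Grill 7.
Bombay Grill and Pho House advance.
Runoff: Bombay Grill is preferred to Pho House by 11 voters; Pho House by 9.
Bombay Grill wins the runoff.

Bombay Grill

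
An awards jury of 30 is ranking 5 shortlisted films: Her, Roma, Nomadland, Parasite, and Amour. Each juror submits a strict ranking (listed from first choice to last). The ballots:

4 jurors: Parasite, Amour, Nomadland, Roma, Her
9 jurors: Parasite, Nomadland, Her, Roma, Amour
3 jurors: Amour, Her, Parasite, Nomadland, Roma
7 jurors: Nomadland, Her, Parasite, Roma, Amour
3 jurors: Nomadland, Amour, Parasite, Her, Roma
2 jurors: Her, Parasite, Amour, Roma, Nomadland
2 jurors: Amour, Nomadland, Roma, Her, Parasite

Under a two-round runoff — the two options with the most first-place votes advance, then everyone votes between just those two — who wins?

Parasite

Round 1 first-place votes: Her 2, Roma 0, Nomadland 10, Parasite 13, Amour 5.
Parasite and Nomadland advance.
Runoff: Parasite is preferred to Nomadland by 18 voters; Nomadland by 12.
Parasite wins the runoff.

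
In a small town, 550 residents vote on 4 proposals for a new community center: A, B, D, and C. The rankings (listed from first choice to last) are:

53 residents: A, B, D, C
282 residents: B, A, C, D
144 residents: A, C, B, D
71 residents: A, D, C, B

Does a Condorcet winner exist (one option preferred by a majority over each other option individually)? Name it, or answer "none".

B

B vs A: 282–268 for B.
B vs D: 479–71 for B.
B vs C: 335–215 for B.
B beats every other option head-to-head.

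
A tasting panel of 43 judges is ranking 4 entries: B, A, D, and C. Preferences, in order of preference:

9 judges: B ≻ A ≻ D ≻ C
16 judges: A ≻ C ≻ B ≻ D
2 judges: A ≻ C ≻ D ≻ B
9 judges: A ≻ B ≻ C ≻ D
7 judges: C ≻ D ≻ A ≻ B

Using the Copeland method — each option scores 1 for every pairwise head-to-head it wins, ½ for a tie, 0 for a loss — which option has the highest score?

B: beats D; loses to A and C → score 1.
A: beats B, D, and C → score 3.
D: loses to B, A, and C → score 0.
C: beats B and D; loses to A → score 2.
A has the best pairwise record.

A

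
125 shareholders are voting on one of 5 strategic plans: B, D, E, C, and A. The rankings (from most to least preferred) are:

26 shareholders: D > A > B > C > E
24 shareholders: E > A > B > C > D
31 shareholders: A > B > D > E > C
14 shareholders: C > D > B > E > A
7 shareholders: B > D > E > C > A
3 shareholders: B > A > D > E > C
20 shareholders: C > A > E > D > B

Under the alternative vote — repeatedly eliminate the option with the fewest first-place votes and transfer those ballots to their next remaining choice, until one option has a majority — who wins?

Round 1: B 10, D 26, E 24, C 34, A 31. Eliminate B.
Round 2: D 33, E 24, C 34, A 34. Eliminate E.
Round 3: D 33, C 34, A 58. Eliminate D.
Round 4: C 41, A 84. A has a majority.

A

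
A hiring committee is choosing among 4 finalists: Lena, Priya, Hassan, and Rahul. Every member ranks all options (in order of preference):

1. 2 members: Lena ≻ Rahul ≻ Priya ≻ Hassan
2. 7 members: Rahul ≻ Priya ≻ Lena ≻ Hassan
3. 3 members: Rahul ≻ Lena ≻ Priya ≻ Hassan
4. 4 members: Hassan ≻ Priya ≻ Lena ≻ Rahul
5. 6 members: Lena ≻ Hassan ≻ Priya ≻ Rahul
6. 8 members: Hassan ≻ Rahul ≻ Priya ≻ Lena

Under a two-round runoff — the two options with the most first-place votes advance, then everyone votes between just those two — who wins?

Hassan

Round 1 first-place votes: Lena 8, Priya 0, Hassan 12, Rahul 10.
Hassan and Rahul advance.
Runoff: Hassan is preferred to Rahul by 18 voters; Rahul by 12.
Hassan wins the runoff.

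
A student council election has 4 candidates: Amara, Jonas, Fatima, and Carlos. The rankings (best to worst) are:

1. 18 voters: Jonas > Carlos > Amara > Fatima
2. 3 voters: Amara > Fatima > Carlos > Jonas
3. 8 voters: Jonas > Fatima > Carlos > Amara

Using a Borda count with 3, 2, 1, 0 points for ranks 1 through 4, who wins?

Amara: 18·1 + 3·3 + 8·0 = 27
Jonas: 18·3 + 3·0 + 8·3 = 78
Fatima: 18·0 + 3·2 + 8·2 = 22
Carlos: 18·2 + 3·1 + 8·1 = 47
Jonas has the highest Borda score (78).

Jonas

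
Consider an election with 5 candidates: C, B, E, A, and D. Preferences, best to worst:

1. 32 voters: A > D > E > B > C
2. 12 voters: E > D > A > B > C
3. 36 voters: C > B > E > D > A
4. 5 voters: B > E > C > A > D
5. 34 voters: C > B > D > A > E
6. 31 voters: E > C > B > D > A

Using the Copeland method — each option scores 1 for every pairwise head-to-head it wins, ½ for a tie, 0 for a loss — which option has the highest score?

C: beats B, A, and D; loses to E → score 3.
B: beats A and D; ties E; loses to C → score 2.5.
E: beats C, A, and D; ties B → score 3.5.
A: loses to C, B, E, and D → score 0.
D: beats A; loses to C, B, and E → score 1.
E has the best pairwise record.

E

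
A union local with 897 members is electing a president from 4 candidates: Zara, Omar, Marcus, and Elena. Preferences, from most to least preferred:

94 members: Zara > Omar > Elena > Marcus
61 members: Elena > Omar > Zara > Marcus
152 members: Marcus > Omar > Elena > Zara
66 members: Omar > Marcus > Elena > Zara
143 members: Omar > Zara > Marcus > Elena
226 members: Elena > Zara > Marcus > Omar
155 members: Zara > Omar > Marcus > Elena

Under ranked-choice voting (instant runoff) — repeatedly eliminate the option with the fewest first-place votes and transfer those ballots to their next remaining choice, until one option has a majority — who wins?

Omar

Round 1: Zara 249, Omar 209, Marcus 152, Elena 287. Eliminate Marcus.
Round 2: Zara 249, Omar 361, Elena 287. Eliminate Zara.
Round 3: Omar 610, Elena 287. Omar has a majority.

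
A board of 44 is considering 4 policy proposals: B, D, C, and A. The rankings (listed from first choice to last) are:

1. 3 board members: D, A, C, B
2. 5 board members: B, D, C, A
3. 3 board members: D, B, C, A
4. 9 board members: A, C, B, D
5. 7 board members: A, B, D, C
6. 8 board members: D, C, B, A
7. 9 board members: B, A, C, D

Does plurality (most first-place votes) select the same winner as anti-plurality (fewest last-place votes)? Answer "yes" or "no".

no

Plurality — first-place votes: B 14, D 14, C 0, A 16. Winner: A.
Anti-plurality — last-place votes: B 3, D 18, C 7, A 16. Winner: B.
The two methods disagree.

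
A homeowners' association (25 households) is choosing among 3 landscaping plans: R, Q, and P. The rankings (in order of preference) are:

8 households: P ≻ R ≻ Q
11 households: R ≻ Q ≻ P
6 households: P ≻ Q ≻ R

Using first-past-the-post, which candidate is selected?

P

First-place votes: R 11, Q 0, P 14.
P has the most first-place votes.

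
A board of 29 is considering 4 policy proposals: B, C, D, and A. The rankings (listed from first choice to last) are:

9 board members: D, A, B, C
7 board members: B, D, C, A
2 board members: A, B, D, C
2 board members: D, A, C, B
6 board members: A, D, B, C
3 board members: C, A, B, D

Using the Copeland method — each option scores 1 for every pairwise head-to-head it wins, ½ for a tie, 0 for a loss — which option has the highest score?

D

B: beats C; loses to D and A → score 1.
C: loses to B, D, and A → score 0.
D: beats B, C, and A → score 3.
A: beats B and C; loses to D → score 2.
D has the best pairwise record.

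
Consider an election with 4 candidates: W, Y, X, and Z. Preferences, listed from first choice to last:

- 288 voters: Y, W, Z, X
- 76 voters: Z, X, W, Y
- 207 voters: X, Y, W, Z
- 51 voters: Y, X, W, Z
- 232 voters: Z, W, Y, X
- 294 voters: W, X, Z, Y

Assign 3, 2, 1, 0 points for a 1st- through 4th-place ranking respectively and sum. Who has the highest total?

W: 288·2 + 76·1 + 207·1 + 51·1 + 232·2 + 294·3 = 2256
Y: 288·3 + 76·0 + 207·2 + 51·3 + 232·1 + 294·0 = 1663
X: 288·0 + 76·2 + 207·3 + 51·2 + 232·0 + 294·2 = 1463
Z: 288·1 + 76·3 + 207·0 + 51·0 + 232·3 + 294·1 = 1506
W has the highest Borda score (2256).

W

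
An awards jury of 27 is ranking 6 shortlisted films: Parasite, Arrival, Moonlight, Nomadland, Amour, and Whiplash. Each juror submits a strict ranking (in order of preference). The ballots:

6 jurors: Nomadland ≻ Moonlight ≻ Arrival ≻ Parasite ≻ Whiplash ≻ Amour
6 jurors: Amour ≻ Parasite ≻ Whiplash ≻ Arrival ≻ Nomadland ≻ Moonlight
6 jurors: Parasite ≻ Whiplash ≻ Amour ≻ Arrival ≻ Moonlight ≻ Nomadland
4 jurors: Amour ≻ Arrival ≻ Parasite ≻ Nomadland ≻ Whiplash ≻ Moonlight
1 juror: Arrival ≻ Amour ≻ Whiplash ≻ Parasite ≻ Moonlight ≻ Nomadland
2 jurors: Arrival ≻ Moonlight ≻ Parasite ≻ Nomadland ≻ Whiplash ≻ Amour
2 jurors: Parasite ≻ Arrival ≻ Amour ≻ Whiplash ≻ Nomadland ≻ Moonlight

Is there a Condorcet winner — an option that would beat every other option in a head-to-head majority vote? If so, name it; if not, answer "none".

Parasite vs Arrival: 14–13 for Parasite.
Parasite vs Moonlight: 19–8 for Parasite.
Parasite vs Nomadland: 21–6 for Parasite.
Parasite vs Amour: 16–11 for Parasite.
Parasite vs Whiplash: 26–1 for Parasite.
Parasite beats every other option head-to-head.

Parasite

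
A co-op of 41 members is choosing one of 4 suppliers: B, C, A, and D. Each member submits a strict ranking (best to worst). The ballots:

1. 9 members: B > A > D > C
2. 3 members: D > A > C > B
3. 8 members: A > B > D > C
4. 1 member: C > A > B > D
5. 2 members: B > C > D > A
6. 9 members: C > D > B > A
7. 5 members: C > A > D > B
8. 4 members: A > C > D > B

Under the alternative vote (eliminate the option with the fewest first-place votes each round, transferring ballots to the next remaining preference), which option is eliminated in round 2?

Round 1: B 11, C 15, A 12, D 3. Eliminate D.
Round 2: B 11, C 15, A 15. Eliminate B.

B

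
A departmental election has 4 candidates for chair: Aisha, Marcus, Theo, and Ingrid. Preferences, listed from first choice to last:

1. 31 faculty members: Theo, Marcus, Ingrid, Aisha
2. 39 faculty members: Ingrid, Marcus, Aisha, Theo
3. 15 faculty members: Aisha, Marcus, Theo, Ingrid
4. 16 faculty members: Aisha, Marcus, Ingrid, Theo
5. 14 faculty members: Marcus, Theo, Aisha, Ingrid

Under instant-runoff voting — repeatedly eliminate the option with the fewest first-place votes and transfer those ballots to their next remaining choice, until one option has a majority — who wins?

Round 1: Aisha 31, Marcus 14, Theo 31, Ingrid 39. Eliminate Marcus.
Round 2: Aisha 31, Theo 45, Ingrid 39. Eliminate Aisha.
Round 3: Theo 60, Ingrid 55. Theo has a majority.

Theo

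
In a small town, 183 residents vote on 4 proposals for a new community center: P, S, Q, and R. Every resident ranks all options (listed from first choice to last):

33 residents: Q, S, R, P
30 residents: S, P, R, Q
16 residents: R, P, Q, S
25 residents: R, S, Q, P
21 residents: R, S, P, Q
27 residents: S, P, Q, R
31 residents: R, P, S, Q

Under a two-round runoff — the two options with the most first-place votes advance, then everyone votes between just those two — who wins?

Round 1 first-place votes: P 0, S 57, Q 33, R 93.
R and S advance.
Runoff: R is preferred to S by 93 voters; S by 90.
R wins the runoff.

R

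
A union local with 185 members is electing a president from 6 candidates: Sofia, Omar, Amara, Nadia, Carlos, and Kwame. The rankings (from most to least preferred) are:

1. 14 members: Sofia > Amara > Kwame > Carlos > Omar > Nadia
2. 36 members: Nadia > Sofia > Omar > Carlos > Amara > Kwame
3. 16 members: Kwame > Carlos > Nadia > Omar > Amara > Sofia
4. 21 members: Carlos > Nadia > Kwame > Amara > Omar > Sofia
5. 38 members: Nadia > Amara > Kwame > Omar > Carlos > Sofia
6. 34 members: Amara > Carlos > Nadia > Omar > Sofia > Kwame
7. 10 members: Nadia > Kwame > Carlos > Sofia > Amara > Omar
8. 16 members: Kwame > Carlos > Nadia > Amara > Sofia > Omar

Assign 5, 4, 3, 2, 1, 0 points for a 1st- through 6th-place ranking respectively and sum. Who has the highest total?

Sofia: 14·5 + 36·4 + 16·0 + 21·0 + 38·0 + 34·1 + 10·2 + 16·1 = 284
Omar: 14·1 + 36·3 + 16·2 + 21·1 + 38·2 + 34·2 + 10·0 + 16·0 = 319
Amara: 14·4 + 36·1 + 16·1 + 21·2 + 38·4 + 34·5 + 10·1 + 16·2 = 514
Nadia: 14·0 + 36·5 + 16·3 + 21·4 + 38·5 + 34·3 + 10·5 + 16·3 = 702
Carlos: 14·2 + 36·2 + 16·4 + 21·5 + 38·1 + 34·4 + 10·3 + 16·4 = 537
Kwame: 14·3 + 36·0 + 16·5 + 21·3 + 38·3 + 34·0 + 10·4 + 16·5 = 419
Nadia has the highest Borda score (702).

Nadia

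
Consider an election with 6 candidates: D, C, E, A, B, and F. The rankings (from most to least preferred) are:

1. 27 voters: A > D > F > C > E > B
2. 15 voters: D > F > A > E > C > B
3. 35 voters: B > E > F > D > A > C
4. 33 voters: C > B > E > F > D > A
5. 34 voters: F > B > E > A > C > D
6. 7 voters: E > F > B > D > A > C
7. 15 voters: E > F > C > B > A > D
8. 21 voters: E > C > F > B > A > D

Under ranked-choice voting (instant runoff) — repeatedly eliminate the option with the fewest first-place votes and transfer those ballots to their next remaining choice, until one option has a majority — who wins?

F

Round 1: D 15, C 33, E 43, A 27, B 35, F 34. Eliminate D.
Round 2: C 33, E 43, A 27, B 35, F 49. Eliminate A.
Round 3: C 33, E 43, B 35, F 76. Eliminate C.
Round 4: E 43, B 68, F 76. Eliminate E.
Round 5: B 68, F 119. F has a majority.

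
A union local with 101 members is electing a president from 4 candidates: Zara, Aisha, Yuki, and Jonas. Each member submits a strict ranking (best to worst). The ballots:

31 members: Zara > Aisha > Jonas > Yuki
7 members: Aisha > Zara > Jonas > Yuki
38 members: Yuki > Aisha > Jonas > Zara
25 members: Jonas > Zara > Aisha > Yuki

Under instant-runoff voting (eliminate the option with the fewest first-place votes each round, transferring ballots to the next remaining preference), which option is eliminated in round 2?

Round 1: Zara 31, Aisha 7, Yuki 38, Jonas 25. Eliminate Aisha.
Round 2: Zara 38, Yuki 38, Jonas 25. Eliminate Jonas.

Jonas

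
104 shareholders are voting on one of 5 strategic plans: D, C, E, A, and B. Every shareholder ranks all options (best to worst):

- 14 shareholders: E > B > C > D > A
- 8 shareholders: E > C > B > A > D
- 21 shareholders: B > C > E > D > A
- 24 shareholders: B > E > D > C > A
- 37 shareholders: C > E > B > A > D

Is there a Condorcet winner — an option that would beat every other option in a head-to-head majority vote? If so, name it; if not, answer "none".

Checking pairwise contests:
C beats D 80–24.
B beats C 59–45.
C beats E 58–46.
D beats A 59–45.
E beats B 59–45.
Every option loses at least one head-to-head, so there is no Condorcet winner.

none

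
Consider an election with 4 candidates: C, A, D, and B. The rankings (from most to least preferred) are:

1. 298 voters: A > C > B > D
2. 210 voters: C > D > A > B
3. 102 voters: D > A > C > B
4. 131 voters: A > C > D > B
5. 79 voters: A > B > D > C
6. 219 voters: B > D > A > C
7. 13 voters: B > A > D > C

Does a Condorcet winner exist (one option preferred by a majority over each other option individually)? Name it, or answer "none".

Checking pairwise contests:
A beats C 842–210.
D beats A 531–521.
C beats D 639–413.
C beats B 741–311.
Every option loses at least one head-to-head, so there is no Condorcet winner.

none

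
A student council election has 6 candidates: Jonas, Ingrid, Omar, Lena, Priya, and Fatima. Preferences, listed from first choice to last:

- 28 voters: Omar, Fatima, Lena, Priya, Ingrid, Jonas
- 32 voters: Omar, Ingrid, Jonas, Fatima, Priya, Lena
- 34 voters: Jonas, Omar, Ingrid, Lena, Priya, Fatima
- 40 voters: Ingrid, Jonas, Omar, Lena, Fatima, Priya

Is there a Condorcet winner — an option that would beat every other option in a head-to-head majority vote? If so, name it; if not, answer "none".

Checking pairwise contests:
Ingrid beats Jonas 100–34.
Omar beats Ingrid 94–40.
Jonas beats Omar 74–60.
Jonas beats Lena 106–28.
Jonas beats Priya 106–28.
Jonas beats Fatima 106–28.
Every option loses at least one head-to-head, so there is no Condorcet winner.

none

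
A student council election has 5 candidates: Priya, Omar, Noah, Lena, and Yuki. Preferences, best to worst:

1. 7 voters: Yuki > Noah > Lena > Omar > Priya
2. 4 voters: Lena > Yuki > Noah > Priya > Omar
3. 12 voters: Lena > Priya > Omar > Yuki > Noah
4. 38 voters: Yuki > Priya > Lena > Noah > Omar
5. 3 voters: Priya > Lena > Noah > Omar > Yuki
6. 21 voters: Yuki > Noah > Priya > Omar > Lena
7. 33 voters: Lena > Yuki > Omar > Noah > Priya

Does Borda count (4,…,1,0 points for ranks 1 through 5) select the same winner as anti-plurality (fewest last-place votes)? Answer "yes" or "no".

yes

Borda — scores: Priya 208, Omar 121, Noah 169, Lena 295, Yuki 387. Winner: Yuki.
Anti-plurality — last-place votes: Priya 40, Omar 42, Noah 12, Lena 21, Yuki 3. Winner: Yuki.
The two methods agree.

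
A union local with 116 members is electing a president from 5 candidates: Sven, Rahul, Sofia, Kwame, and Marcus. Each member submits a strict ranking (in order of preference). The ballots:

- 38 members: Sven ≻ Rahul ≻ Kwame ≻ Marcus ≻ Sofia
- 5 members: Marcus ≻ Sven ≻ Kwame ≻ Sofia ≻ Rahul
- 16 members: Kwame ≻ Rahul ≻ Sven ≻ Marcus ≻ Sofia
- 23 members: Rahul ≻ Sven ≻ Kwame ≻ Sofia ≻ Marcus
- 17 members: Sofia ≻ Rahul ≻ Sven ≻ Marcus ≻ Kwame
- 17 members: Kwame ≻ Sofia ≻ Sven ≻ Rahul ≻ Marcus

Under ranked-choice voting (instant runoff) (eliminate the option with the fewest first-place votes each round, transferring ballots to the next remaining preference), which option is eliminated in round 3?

Round 1: Sven 38, Rahul 23, Sofia 17, Kwame 33, Marcus 5. Eliminate Marcus.
Round 2: Sven 43, Rahul 23, Sofia 17, Kwame 33. Eliminate Sofia.
Round 3: Sven 43, Rahul 40, Kwame 33. Eliminate Kwame.

Kwame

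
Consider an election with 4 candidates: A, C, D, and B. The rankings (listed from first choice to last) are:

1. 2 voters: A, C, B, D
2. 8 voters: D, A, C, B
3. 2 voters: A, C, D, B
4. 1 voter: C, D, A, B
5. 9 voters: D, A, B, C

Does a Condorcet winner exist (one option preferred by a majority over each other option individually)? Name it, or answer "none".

D vs A: 18–4 for D.
D vs C: 17–5 for D.
D vs B: 20–2 for D.
D beats every other option head-to-head.

D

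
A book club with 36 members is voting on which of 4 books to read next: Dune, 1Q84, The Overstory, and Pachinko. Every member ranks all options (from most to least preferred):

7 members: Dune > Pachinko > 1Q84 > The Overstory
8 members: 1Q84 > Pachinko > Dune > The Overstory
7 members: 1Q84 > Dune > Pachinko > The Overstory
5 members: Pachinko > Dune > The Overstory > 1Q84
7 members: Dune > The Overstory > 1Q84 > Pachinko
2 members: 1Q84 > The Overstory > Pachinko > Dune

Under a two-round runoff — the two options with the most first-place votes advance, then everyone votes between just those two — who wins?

Dune

Round 1 first-place votes: Dune 14, 1Q84 17, The Overstory 0, Pachinko 5.
1Q84 and Dune advance.
Runoff: 1Q84 is preferred to Dune by 17 voters; Dune by 19.
Dune wins the runoff.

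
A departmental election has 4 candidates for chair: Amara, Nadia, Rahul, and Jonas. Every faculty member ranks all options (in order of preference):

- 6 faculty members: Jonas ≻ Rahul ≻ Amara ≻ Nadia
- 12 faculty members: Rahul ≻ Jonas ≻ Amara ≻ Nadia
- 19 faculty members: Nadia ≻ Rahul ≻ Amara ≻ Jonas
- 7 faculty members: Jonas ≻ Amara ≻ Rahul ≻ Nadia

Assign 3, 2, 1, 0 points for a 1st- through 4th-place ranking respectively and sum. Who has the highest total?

Amara: 6·1 + 12·1 + 19·1 + 7·2 = 51
Nadia: 6·0 + 12·0 + 19·3 + 7·0 = 57
Rahul: 6·2 + 12·3 + 19·2 + 7·1 = 93
Jonas: 6·3 + 12·2 + 19·0 + 7·3 = 63
Rahul has the highest Borda score (93).

Rahul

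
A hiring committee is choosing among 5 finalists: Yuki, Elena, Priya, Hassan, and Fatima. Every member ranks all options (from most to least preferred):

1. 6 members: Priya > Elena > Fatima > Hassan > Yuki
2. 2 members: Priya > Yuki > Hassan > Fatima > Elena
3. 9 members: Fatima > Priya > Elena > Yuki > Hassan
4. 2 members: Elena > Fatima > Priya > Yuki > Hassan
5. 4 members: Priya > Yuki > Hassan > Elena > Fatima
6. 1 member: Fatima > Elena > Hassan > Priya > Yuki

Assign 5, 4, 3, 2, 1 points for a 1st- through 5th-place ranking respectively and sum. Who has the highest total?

Yuki: 6·1 + 2·4 + 9·2 + 2·2 + 4·4 + 1·1 = 53
Elena: 6·4 + 2·1 + 9·3 + 2·5 + 4·2 + 1·4 = 75
Priya: 6·5 + 2·5 + 9·4 + 2·3 + 4·5 + 1·2 = 104
Hassan: 6·2 + 2·3 + 9·1 + 2·1 + 4·3 + 1·3 = 44
Fatima: 6·3 + 2·2 + 9·5 + 2·4 + 4·1 + 1·5 = 84
Priya has the highest Borda score (104).

Priya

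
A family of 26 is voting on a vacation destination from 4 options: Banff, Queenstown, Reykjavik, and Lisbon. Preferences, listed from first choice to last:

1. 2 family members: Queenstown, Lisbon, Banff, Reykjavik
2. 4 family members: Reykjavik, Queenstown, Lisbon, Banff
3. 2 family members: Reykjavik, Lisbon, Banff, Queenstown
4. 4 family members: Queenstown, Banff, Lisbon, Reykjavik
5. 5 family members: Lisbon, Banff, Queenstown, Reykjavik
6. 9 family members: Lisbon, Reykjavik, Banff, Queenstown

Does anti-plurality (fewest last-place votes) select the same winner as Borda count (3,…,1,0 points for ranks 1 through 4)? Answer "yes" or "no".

yes

Anti-plurality — last-place votes: Banff 4, Queenstown 11, Reykjavik 11, Lisbon 0. Winner: Lisbon.
Borda — scores: Banff 31, Queenstown 31, Reykjavik 36, Lisbon 58. Winner: Lisbon.
The two methods agree.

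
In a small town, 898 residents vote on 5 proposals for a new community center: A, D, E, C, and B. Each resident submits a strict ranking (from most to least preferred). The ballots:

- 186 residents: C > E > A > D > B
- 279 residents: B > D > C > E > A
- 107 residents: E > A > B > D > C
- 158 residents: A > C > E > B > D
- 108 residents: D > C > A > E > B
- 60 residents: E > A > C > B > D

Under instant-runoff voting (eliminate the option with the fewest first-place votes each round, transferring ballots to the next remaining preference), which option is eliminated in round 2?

A

Round 1: A 158, D 108, E 167, C 186, B 279. Eliminate D.
Round 2: A 158, E 167, C 294, B 279. Eliminate A.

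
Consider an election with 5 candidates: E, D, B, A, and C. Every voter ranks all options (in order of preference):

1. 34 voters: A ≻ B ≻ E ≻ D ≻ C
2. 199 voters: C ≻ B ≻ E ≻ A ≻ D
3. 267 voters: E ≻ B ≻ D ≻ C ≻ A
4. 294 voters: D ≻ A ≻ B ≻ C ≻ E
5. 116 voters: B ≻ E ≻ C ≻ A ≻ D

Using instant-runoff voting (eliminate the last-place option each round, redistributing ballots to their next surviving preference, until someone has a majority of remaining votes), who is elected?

E

Round 1: E 267, D 294, B 116, A 34, C 199. Eliminate A.
Round 2: E 267, D 294, B 150, C 199. Eliminate B.
Round 3: E 417, D 294, C 199. Eliminate C.
Round 4: E 616, D 294. E has a majority.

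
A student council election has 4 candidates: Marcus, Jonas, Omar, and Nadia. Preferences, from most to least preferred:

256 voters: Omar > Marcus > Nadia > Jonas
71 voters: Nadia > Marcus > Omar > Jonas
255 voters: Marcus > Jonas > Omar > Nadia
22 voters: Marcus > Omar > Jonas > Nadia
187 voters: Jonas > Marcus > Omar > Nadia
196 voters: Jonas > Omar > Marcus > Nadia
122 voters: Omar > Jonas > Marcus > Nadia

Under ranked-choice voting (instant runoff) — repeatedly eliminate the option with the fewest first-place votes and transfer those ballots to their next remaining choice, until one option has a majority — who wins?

Jonas

Round 1: Marcus 277, Jonas 383, Omar 378, Nadia 71. Eliminate Nadia.
Round 2: Marcus 348, Jonas 383, Omar 378. Eliminate Marcus.
Round 3: Jonas 638, Omar 471. Jonas has a majority.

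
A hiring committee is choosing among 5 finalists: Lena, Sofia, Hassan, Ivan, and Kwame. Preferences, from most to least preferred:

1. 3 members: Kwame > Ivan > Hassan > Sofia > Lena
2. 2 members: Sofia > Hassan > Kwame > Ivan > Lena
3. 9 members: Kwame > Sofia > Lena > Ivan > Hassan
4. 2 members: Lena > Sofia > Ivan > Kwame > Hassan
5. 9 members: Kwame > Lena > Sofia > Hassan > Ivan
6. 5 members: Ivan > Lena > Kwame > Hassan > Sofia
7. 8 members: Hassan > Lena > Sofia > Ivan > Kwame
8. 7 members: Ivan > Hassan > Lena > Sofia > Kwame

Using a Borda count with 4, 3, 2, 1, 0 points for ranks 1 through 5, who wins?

Lena

Lena: 3·0 + 2·0 + 9·2 + 2·4 + 9·3 + 5·3 + 8·3 + 7·2 = 106
Sofia: 3·1 + 2·4 + 9·3 + 2·3 + 9·2 + 5·0 + 8·2 + 7·1 = 85
Hassan: 3·2 + 2·3 + 9·0 + 2·0 + 9·1 + 5·1 + 8·4 + 7·3 = 79
Ivan: 3·3 + 2·1 + 9·1 + 2·2 + 9·0 + 5·4 + 8·1 + 7·4 = 80
Kwame: 3·4 + 2·2 + 9·4 + 2·1 + 9·4 + 5·2 + 8·0 + 7·0 = 100
Lena has the highest Borda score (106).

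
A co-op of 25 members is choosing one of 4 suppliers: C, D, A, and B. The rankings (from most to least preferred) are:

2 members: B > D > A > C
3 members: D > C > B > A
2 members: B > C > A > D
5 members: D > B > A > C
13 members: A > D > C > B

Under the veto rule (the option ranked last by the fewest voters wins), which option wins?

Last-place votes: C 7, D 2, A 3, B 13.
D is ranked last by the fewest voters, so D wins.

D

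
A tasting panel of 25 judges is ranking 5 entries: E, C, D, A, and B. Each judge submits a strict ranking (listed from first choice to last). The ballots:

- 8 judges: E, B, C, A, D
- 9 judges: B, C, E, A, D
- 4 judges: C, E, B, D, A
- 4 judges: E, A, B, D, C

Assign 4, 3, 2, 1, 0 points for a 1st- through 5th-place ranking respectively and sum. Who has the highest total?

E

E: 8·4 + 9·2 + 4·3 + 4·4 = 78
C: 8·2 + 9·3 + 4·4 + 4·0 = 59
D: 8·0 + 9·0 + 4·1 + 4·1 = 8
A: 8·1 + 9·1 + 4·0 + 4·3 = 29
B: 8·3 + 9·4 + 4·2 + 4·2 = 76
E has the highest Borda score (78).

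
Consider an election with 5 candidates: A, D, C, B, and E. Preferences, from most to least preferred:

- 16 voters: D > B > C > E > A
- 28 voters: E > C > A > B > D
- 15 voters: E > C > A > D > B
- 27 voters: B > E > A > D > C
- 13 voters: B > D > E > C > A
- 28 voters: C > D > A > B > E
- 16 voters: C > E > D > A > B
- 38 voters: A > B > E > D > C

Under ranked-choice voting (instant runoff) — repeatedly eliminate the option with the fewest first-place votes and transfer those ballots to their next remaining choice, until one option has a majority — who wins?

Round 1: A 38, D 16, C 44, B 40, E 43. Eliminate D.
Round 2: A 38, C 44, B 56, E 43. Eliminate A.
Round 3: C 44, B 94, E 43. B has a majority.

B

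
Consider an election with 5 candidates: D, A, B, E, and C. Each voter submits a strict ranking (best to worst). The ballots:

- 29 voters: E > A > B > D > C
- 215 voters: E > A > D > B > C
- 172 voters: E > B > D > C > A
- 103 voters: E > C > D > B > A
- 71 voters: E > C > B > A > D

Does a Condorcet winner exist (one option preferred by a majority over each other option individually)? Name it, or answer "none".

E vs D: 590–0 for E.
E vs A: 590–0 for E.
E vs B: 590–0 for E.
E vs C: 590–0 for E.
E beats every other option head-to-head.

E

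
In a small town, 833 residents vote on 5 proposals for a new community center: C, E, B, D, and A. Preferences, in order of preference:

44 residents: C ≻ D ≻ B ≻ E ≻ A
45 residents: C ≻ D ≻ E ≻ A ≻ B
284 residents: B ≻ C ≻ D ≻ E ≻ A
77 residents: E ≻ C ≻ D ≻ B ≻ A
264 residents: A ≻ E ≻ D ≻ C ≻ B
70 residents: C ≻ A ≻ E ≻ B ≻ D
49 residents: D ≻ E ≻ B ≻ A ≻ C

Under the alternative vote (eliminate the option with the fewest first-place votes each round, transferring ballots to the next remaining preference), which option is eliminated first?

D

Round 1: C 159, E 77, B 284, D 49, A 264. Eliminate D.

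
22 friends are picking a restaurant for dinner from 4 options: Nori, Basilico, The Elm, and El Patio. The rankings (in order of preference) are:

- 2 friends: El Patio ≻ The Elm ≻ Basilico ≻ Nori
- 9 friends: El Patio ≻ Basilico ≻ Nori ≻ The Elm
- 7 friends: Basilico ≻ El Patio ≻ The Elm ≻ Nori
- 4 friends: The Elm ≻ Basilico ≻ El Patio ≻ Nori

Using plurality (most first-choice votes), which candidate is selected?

First-place votes: Nori 0, Basilico 7, The Elm 4, El Patio 11.
El Patio has the most first-place votes.

El Patio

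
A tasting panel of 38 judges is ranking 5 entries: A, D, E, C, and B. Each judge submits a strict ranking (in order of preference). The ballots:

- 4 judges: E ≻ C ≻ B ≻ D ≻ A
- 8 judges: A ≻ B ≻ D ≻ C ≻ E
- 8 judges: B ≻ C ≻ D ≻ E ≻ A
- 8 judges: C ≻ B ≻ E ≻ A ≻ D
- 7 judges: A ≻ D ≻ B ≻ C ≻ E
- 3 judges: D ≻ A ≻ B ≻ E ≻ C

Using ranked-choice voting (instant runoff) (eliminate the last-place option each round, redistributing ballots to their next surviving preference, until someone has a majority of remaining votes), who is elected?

Round 1: A 15, D 3, E 4, C 8, B 8. Eliminate D.
Round 2: A 18, E 4, C 8, B 8. Eliminate E.
Round 3: A 18, C 12, B 8. Eliminate B.
Round 4: A 18, C 20. C has a majority.

C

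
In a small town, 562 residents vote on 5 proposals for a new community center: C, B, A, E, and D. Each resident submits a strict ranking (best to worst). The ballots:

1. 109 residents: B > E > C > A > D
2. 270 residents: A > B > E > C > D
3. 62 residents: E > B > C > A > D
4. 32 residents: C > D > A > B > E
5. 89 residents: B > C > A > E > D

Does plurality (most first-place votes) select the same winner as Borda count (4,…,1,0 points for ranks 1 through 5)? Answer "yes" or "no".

no

Plurality — first-place votes: C 32, B 198, A 270, E 62, D 0. Winner: A.
Borda — scores: C 1007, B 1820, A 1493, E 1204, D 96. Winner: B.
The two methods disagree.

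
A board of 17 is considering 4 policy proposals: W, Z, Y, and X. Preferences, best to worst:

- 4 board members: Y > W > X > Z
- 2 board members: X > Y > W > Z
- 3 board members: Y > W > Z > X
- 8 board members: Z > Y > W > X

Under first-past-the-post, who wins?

First-place votes: W 0, Z 8, Y 7, X 2.
Z has the most first-place votes.

Z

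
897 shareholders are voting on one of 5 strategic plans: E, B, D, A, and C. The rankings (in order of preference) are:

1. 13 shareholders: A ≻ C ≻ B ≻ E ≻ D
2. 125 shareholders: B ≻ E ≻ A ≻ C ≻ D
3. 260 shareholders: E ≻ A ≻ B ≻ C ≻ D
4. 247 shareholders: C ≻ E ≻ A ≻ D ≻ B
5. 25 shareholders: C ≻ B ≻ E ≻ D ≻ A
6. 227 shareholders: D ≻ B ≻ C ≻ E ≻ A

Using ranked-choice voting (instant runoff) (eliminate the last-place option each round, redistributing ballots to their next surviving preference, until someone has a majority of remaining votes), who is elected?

C

Round 1: E 260, B 125, D 227, A 13, C 272. Eliminate A.
Round 2: E 260, B 125, D 227, C 285. Eliminate B.
Round 3: E 385, D 227, C 285. Eliminate D.
Round 4: E 385, C 512. C has a majority.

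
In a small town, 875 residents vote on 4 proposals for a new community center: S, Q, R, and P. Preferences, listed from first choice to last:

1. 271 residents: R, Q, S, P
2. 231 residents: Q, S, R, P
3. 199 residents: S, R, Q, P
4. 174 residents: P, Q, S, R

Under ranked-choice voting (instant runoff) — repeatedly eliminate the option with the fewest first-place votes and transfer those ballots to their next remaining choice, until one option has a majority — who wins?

Round 1: S 199, Q 231, R 271, P 174. Eliminate P.
Round 2: S 199, Q 405, R 271. Eliminate S.
Round 3: Q 405, R 470. R has a majority.

R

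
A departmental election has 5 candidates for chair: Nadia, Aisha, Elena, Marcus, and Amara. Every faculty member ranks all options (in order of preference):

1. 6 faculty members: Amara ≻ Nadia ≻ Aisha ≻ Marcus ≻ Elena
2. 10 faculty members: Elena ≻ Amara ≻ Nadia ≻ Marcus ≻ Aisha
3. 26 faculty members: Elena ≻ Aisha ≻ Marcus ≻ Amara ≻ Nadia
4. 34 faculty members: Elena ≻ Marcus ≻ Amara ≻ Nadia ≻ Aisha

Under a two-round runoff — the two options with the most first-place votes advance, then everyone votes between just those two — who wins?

Elena

Round 1 first-place votes: Nadia 0, Aisha 0, Elena 70, Marcus 0, Amara 6.
Elena and Amara advance.
Runoff: Elena is preferred to Amara by 70 voters; Amara by 6.
Elena wins the runoff.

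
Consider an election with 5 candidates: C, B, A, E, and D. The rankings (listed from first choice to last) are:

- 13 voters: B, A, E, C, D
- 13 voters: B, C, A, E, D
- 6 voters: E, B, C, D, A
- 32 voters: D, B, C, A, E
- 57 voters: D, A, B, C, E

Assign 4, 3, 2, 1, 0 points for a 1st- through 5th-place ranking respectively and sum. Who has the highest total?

C: 13·1 + 13·3 + 6·2 + 32·2 + 57·1 = 185
B: 13·4 + 13·4 + 6·3 + 32·3 + 57·2 = 332
A: 13·3 + 13·2 + 6·0 + 32·1 + 57·3 = 268
E: 13·2 + 13·1 + 6·4 + 32·0 + 57·0 = 63
D: 13·0 + 13·0 + 6·1 + 32·4 + 57·4 = 362
D has the highest Borda score (362).

D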